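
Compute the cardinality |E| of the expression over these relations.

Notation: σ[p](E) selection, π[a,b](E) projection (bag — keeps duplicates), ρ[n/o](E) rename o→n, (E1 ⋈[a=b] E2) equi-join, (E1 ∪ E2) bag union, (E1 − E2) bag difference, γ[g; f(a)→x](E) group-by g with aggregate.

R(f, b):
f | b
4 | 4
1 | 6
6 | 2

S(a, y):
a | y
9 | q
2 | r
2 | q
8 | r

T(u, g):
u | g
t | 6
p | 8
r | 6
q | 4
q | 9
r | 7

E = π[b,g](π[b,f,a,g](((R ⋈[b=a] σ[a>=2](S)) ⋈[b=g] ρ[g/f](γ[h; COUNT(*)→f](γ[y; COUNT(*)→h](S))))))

Stepwise |·|:
  R → 3
  S → 4
  σ[a>=2](S) → 4
  (R ⋈[b=a] σ[a>=2](S)) → 2
  S → 4
  γ[y; COUNT(*)→h](S) → 2
  γ[h; COUNT(*)→f](γ[y; COUNT(*)→h](S)) → 1
  ρ[g/f](γ[h; COUNT(*)→f](γ[y; COUNT(*)→h](S))) → 1
  ((R ⋈[b=a] σ[a>=2](S)) ⋈[b=g] ρ[g/f](γ[h; COUNT(*)→f](γ[y; COUNT(*)→h](S)))) → 2
  π[b,f,a,g](((R ⋈[b=a] σ[a>=2](S)) ⋈[b=g] ρ[g/f](γ[h; COUNT(*)→f](γ[y; COUNT(*)→h](S))))) → 2
  π[b,g](π[b,f,a,g](((R ⋈[b=a] σ[a>=2](S)) ⋈[b=g] ρ[g/f](γ[h; COUNT(*)→f](γ[y; COUNT(*)→h](S)))))) → 2

|E| = 2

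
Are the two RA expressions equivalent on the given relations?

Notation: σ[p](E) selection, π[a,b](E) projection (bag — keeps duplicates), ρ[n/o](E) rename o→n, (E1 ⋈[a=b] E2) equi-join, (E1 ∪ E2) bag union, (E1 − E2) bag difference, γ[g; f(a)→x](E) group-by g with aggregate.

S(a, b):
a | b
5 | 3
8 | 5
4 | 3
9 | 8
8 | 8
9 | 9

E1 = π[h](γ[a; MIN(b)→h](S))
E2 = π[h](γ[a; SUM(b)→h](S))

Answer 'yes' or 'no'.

E1 subexpression sizes:
  S → 6
  γ[a; MIN(b)→h](S) → 4
  π[h](γ[a; MIN(b)→h](S)) → 4
E2 subexpression sizes:
  S → 6
  γ[a; SUM(b)→h](S) → 4
  π[h](γ[a; SUM(b)→h](S)) → 4

E1 result:
h
3
3
5
8
E2 result:
h
3
3
13
17
Witness: (17,) appears 0× in E1 but 1× in E2.

no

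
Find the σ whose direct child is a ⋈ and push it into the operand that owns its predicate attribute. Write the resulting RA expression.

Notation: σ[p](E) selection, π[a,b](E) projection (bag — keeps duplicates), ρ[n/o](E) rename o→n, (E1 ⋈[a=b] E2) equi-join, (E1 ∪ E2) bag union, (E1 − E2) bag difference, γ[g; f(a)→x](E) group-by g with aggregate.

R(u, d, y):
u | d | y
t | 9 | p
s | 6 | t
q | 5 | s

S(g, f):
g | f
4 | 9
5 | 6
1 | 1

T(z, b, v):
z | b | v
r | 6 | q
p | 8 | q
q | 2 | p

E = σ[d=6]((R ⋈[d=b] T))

σ filters on d, owned by the left side.
E' = (σ[d=6](R) ⋈[d=b] T)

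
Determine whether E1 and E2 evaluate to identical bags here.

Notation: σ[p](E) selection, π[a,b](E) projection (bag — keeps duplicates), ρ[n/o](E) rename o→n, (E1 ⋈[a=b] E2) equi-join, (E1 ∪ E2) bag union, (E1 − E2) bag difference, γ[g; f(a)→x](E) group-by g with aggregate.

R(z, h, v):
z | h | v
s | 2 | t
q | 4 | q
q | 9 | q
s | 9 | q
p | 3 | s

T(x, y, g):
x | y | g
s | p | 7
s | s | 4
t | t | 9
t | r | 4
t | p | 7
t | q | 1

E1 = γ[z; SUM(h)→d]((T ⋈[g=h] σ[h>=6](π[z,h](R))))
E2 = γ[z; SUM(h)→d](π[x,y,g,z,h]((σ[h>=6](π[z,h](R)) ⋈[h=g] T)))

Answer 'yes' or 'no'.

E1 per-node cardinality:
  T → 6
  R → 5
  π[z,h](R) → 5
  σ[h>=6](π[z,h](R)) → 2
  (T ⋈[g=h] σ[h>=6](π[z,h](R))) → 2
  γ[z; SUM(h)→d]((T ⋈[g=h] σ[h>=6](π[z,h](R)))) → 2
E2 per-node cardinality:
  R → 5
  π[z,h](R) → 5
  σ[h>=6](π[z,h](R)) → 2
  T → 6
  (σ[h>=6](π[z,h](R)) ⋈[h=g] T) → 2
  π[x,y,g,z,h]((σ[h>=6](π[z,h](R)) ⋈[h=g] T)) → 2
  γ[z; SUM(h)→d](π[x,y,g,z,h]((σ[h>=6](π[z,h](R)) ⋈[h=g] T))) → 2

E1 and E2 produce the same multiset:
z | d
q | 9
s | 9

yes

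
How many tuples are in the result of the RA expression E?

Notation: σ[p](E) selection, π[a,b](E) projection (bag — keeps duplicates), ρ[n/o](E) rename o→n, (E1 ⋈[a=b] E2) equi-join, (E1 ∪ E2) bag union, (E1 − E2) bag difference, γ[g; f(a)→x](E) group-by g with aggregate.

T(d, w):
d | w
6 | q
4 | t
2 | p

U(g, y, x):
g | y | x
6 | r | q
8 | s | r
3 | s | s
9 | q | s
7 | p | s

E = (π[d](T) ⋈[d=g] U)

Subexpression sizes:
  T → 3
  π[d](T) → 3
  U → 5
  (π[d](T) ⋈[d=g] U) → 1

|E| = 1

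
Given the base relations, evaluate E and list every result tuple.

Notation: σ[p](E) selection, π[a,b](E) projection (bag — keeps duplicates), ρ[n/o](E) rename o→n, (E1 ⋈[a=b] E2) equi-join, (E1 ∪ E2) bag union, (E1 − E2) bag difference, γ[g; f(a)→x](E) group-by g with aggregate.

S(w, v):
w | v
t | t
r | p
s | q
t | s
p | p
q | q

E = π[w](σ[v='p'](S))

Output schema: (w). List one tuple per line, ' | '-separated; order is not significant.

Subexpression sizes:
  S → 6
  σ[v='p'](S) → 2
  π[w](σ[v='p'](S)) → 2

== RESULT ==
w
p
r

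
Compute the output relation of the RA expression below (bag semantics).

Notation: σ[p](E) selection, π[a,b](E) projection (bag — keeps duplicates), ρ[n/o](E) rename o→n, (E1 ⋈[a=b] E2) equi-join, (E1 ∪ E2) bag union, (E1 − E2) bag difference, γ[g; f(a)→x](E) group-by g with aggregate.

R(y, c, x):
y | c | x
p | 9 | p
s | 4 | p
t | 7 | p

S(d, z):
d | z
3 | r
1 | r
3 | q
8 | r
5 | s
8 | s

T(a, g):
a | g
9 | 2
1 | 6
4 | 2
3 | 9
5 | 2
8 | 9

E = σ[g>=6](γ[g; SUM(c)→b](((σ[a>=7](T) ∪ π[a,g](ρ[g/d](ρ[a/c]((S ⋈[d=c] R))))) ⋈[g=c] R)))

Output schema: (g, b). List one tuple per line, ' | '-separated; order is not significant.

Stepwise |·|:
  T → 6
  σ[a>=7](T) → 2
  S → 6
  R → 3
  (S ⋈[d=c] R) → 0
  ρ[a/c]((S ⋈[d=c] R)) → 0
  ρ[g/d](ρ[a/c]((S ⋈[d=c] R))) → 0
  π[a,g](ρ[g/d](ρ[a/c]((S ⋈[d=c] R)))) → 0
  (σ[a>=7](T) ∪ π[a,g](ρ[g/d](ρ[a/c]((S ⋈[d=c] R))))) → 2
  R → 3
  ((σ[a>=7](T) ∪ π[a,g](ρ[g/d](ρ[a/c]((S ⋈[d=c] R))))) ⋈[g=c] R) → 1
  γ[g; SUM(c)→b](((σ[a>=7](T) ∪ π[a,g](ρ[g/d](ρ[a/c]((S ⋈[d=c] R))))) ⋈[g=c] R)) → 1
  σ[g>=6](γ[g; SUM(c)→b](((σ[a>=7](T) ∪ π[a,g](ρ[g/d](ρ[a/c]((S ⋈[d=c] R))))) ⋈[g=c] R))) → 1

== RESULT ==
g | b
9 | 9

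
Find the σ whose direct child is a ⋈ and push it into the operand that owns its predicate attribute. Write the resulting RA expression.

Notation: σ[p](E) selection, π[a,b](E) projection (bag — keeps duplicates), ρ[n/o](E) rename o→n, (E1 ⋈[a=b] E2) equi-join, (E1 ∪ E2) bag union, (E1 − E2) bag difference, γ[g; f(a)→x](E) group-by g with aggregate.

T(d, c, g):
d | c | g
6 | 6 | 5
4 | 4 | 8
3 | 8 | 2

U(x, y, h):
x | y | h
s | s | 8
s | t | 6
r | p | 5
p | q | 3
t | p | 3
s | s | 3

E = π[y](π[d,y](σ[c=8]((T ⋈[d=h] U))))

σ filters on c, owned by the left side.
E' = π[y](π[d,y]((σ[c=8](T) ⋈[d=h] U)))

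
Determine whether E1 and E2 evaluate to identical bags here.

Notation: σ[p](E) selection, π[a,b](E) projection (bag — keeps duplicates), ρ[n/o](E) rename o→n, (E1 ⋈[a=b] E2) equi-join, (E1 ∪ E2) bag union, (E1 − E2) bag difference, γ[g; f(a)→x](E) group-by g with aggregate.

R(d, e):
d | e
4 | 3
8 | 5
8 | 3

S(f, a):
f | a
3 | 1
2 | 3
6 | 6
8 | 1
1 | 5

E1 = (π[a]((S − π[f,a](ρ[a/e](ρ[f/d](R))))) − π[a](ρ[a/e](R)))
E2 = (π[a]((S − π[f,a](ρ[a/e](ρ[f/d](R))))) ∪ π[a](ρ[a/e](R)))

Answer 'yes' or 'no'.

E1 stepwise |·|:
  S → 5
  R → 3
  ρ[f/d](R) → 3
  ρ[a/e](ρ[f/d](R)) → 3
  π[f,a](ρ[a/e](ρ[f/d](R))) → 3
  (S − π[f,a](ρ[a/e](ρ[f/d](R)))) → 5
  π[a]((S − π[f,a](ρ[a/e](ρ[f/d](R))))) → 5
  R → 3
  ρ[a/e](R) → 3
  π[a](ρ[a/e](R)) → 3
  (π[a]((S − π[f,a](ρ[a/e](ρ[f/d](R))))) − π[a](ρ[a/e](R))) → 3
E2 stepwise |·|:
  S → 5
  R → 3
  ρ[f/d](R) → 3
  ρ[a/e](ρ[f/d](R)) → 3
  π[f,a](ρ[a/e](ρ[f/d](R))) → 3
  (S − π[f,a](ρ[a/e](ρ[f/d](R)))) → 5
  π[a]((S − π[f,a](ρ[a/e](ρ[f/d](R))))) → 5
  R → 3
  ρ[a/e](R) → 3
  π[a](ρ[a/e](R)) → 3
  (π[a]((S − π[f,a](ρ[a/e](ρ[f/d](R))))) ∪ π[a](ρ[a/e](R))) → 8

E1 result:
a
1
1
6
E2 result:
a
1
1
3
3
3
5
5
6
Witness: (5,) appears 0× in E1 but 2× in E2.

no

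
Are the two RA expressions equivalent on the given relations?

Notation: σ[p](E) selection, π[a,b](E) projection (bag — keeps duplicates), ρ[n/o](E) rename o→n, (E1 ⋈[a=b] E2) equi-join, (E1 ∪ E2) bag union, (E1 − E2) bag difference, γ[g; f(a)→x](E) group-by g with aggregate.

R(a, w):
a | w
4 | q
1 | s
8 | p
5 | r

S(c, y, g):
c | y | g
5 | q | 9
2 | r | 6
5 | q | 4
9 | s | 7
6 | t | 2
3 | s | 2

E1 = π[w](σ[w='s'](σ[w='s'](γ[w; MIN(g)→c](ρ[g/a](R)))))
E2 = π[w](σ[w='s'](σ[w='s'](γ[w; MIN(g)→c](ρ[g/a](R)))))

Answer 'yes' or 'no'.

E1 row counts bottom-up:
  R → 4
  ρ[g/a](R) → 4
  γ[w; MIN(g)→c](ρ[g/a](R)) → 4
  σ[w='s'](γ[w; MIN(g)→c](ρ[g/a](R))) → 1
  σ[w='s'](σ[w='s'](γ[w; MIN(g)→c](ρ[g/a](R)))) → 1
  π[w](σ[w='s'](σ[w='s'](γ[w; MIN(g)→c](ρ[g/a](R))))) → 1
E2 row counts bottom-up:
  R → 4
  ρ[g/a](R) → 4
  γ[w; MIN(g)→c](ρ[g/a](R)) → 4
  σ[w='s'](γ[w; MIN(g)→c](ρ[g/a](R))) → 1
  σ[w='s'](σ[w='s'](γ[w; MIN(g)→c](ρ[g/a](R)))) → 1
  π[w](σ[w='s'](σ[w='s'](γ[w; MIN(g)→c](ρ[g/a](R))))) → 1

E1 and E2 produce the same multiset:
w
s

yes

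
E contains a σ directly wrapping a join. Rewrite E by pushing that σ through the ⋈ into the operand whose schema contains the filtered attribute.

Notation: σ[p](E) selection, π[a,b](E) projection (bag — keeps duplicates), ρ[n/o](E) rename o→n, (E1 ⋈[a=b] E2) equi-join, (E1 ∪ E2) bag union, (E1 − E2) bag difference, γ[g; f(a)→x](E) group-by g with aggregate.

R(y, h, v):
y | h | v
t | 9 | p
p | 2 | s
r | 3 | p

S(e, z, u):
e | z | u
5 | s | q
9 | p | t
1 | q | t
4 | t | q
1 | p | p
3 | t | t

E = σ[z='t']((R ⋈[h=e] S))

σ filters on z, owned by the right side.
E' = (R ⋈[h=e] σ[z='t'](S))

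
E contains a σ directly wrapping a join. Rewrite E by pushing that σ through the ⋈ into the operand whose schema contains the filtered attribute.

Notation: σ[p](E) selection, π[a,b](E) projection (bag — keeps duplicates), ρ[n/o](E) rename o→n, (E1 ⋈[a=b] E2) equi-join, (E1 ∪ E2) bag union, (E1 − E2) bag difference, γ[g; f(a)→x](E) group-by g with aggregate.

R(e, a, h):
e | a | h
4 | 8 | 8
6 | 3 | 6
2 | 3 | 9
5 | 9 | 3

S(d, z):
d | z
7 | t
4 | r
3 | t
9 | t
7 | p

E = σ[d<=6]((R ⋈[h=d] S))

σ filters on d, owned by the right side.
E' = (R ⋈[h=d] σ[d<=6](S))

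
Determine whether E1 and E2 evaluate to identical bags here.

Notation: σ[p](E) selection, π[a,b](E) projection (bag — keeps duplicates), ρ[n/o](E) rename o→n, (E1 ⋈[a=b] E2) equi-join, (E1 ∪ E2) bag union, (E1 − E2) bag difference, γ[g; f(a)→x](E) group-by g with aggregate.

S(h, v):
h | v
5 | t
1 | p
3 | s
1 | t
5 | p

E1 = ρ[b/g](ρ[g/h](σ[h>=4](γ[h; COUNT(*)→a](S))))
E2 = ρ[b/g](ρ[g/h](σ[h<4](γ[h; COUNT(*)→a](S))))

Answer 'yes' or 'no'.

E1 subexpression sizes:
  S → 5
  γ[h; COUNT(*)→a](S) → 3
  σ[h>=4](γ[h; COUNT(*)→a](S)) → 1
  ρ[g/h](σ[h>=4](γ[h; COUNT(*)→a](S))) → 1
  ρ[b/g](ρ[g/h](σ[h>=4](γ[h; COUNT(*)→a](S)))) → 1
E2 subexpression sizes:
  S → 5
  γ[h; COUNT(*)→a](S) → 3
  σ[h<4](γ[h; COUNT(*)→a](S)) → 2
  ρ[g/h](σ[h<4](γ[h; COUNT(*)→a](S))) → 2
  ρ[b/g](ρ[g/h](σ[h<4](γ[h; COUNT(*)→a](S)))) → 2

E1 result:
b | a
5 | 2
E2 result:
b | a
1 | 2
3 | 1
Witness: (3, 1) appears 0× in E1 but 1× in E2.

no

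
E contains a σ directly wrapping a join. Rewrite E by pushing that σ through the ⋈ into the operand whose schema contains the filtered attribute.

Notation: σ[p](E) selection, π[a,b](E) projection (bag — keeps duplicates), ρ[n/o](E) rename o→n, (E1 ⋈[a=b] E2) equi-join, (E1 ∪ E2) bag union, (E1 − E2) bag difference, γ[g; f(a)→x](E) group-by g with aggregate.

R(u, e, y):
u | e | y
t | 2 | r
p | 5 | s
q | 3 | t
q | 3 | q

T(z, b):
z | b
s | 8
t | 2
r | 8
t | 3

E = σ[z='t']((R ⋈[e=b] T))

σ filters on z, owned by the right side.
E' = (R ⋈[e=b] σ[z='t'](T))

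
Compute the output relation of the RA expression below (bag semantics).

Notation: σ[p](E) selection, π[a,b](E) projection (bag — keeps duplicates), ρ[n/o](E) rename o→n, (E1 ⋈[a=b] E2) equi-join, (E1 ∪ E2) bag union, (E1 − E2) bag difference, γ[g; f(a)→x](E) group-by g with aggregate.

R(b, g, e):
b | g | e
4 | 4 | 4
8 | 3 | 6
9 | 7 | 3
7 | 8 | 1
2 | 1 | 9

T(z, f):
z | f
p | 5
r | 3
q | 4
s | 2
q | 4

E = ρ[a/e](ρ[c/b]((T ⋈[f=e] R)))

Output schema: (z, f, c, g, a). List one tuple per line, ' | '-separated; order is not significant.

Subexpression sizes:
  T → 5
  R → 5
  (T ⋈[f=e] R) → 3
  ρ[c/b]((T ⋈[f=e] R)) → 3
  ρ[a/e](ρ[c/b]((T ⋈[f=e] R))) → 3

== RESULT ==
z | f | c | g | a
q | 4 | 4 | 4 | 4
q | 4 | 4 | 4 | 4
r | 3 | 9 | 7 | 3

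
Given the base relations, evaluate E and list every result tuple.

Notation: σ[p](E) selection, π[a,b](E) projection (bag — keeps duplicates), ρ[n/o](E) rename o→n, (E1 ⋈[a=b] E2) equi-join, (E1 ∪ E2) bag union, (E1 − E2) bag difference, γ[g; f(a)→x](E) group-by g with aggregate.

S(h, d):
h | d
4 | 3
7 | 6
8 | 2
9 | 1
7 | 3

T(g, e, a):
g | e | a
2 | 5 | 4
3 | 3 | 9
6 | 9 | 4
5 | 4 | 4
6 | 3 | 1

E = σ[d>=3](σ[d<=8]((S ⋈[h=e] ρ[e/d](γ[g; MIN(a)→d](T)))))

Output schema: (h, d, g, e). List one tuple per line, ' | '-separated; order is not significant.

Stepwise |·|:
  S → 5
  T → 5
  γ[g; MIN(a)→d](T) → 4
  ρ[e/d](γ[g; MIN(a)→d](T)) → 4
  (S ⋈[h=e] ρ[e/d](γ[g; MIN(a)→d](T))) → 3
  σ[d<=8]((S ⋈[h=e] ρ[e/d](γ[g; MIN(a)→d](T)))) → 3
  σ[d>=3](σ[d<=8]((S ⋈[h=e] ρ[e/d](γ[g; MIN(a)→d](T))))) → 2

== RESULT ==
h | d | g | e
4 | 3 | 2 | 4
4 | 3 | 5 | 4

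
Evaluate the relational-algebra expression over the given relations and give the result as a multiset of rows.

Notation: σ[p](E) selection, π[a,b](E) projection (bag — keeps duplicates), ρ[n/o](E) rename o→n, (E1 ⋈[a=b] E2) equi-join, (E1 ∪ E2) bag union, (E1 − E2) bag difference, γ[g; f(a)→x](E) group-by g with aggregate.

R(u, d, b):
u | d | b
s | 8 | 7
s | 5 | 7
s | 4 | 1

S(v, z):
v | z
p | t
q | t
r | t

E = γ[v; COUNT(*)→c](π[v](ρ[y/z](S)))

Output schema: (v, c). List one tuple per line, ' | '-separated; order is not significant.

Stepwise |·|:
  S → 3
  ρ[y/z](S) → 3
  π[v](ρ[y/z](S)) → 3
  γ[v; COUNT(*)→c](π[v](ρ[y/z](S))) → 3

== RESULT ==
v | c
p | 1
q | 1
r | 1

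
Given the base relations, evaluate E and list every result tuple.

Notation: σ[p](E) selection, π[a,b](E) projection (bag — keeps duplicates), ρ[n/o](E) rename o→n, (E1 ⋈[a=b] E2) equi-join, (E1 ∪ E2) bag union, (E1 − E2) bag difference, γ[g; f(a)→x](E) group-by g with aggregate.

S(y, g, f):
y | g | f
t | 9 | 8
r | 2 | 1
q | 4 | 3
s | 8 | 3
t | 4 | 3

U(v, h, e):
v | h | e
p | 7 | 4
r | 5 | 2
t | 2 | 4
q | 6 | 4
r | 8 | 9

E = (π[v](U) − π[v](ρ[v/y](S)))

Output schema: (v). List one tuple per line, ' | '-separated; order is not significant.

Stepwise |·|:
  U → 5
  π[v](U) → 5
  S → 5
  ρ[v/y](S) → 5
  π[v](ρ[v/y](S)) → 5
  (π[v](U) − π[v](ρ[v/y](S))) → 2

== RESULT ==
v
p
r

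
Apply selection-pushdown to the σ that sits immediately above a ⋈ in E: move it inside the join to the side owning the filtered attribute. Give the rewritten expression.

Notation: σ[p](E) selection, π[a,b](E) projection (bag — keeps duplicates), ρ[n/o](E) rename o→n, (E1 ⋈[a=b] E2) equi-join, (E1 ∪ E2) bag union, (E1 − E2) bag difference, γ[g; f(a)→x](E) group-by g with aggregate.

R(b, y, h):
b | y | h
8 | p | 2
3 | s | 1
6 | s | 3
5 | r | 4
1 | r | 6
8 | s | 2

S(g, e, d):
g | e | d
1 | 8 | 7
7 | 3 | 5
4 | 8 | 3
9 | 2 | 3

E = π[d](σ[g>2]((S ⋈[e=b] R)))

σ filters on g, owned by the left side.
E' = π[d]((σ[g>2](S) ⋈[e=b] R))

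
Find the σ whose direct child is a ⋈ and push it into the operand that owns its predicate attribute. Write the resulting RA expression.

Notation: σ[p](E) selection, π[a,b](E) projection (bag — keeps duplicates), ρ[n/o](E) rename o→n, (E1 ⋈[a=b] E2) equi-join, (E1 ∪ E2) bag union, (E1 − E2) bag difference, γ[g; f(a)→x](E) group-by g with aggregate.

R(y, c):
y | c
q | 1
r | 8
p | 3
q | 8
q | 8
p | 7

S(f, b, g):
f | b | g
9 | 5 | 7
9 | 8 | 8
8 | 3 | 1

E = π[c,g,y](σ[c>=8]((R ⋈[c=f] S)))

σ filters on c, owned by the left side.
E' = π[c,g,y]((σ[c>=8](R) ⋈[c=f] S))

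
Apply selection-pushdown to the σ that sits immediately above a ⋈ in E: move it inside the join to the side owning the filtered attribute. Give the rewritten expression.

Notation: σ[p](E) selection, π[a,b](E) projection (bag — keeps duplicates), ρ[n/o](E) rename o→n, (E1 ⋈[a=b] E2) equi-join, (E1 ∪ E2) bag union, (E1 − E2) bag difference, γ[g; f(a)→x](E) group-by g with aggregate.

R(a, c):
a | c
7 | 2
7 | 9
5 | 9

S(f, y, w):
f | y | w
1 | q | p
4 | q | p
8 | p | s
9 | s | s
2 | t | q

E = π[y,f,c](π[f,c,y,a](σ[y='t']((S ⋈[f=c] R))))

σ filters on y, owned by the left side.
E' = π[y,f,c](π[f,c,y,a]((σ[y='t'](S) ⋈[f=c] R)))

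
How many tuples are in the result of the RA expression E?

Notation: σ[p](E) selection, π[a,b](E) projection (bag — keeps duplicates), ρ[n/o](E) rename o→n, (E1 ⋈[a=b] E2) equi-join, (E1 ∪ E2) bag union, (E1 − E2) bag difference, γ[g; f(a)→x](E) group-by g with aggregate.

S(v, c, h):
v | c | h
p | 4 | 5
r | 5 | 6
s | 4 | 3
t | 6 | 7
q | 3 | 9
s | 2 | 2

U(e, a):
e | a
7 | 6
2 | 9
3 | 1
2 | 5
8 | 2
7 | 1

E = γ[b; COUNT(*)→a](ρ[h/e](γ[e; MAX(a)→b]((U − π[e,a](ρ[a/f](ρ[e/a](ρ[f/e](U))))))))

Row counts bottom-up:
  U → 6
  U → 6
  ρ[f/e](U) → 6
  ρ[e/a](ρ[f/e](U)) → 6
  ρ[a/f](ρ[e/a](ρ[f/e](U))) → 6
  π[e,a](ρ[a/f](ρ[e/a](ρ[f/e](U)))) → 6
  (U − π[e,a](ρ[a/f](ρ[e/a](ρ[f/e](U))))) → 6
  γ[e; MAX(a)→b]((U − π[e,a](ρ[a/f](ρ[e/a](ρ[f/e](U)))))) → 4
  ρ[h/e](γ[e; MAX(a)→b]((U − π[e,a](ρ[a/f](ρ[e/a](ρ[f/e](U))))))) → 4
  γ[b; COUNT(*)→a](ρ[h/e](γ[e; MAX(a)→b]((U − π[e,a](ρ[a/f](ρ[e/a](ρ[f/e](U)))))))) → 4

|E| = 4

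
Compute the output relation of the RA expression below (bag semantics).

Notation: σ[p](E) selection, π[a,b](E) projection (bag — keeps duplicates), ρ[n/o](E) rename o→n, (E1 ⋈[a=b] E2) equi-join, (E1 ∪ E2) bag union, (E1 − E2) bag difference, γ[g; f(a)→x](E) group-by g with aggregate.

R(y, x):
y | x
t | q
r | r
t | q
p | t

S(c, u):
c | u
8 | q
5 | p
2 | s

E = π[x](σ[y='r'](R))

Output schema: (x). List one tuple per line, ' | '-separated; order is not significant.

Row counts bottom-up:
  R → 4
  σ[y='r'](R) → 1
  π[x](σ[y='r'](R)) → 1

== RESULT ==
x
r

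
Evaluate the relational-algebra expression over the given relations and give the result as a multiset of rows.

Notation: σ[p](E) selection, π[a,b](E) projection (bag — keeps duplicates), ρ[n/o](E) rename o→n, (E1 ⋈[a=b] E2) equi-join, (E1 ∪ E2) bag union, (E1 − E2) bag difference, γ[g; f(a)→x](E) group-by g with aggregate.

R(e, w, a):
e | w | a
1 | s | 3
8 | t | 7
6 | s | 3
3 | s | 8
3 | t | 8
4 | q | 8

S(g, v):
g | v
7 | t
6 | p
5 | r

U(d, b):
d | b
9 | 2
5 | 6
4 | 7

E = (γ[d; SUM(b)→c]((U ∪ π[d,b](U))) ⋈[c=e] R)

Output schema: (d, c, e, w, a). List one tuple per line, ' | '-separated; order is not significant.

Subexpression sizes:
  U → 3
  U → 3
  π[d,b](U) → 3
  (U ∪ π[d,b](U)) → 6
  γ[d; SUM(b)→c]((U ∪ π[d,b](U))) → 3
  R → 6
  (γ[d; SUM(b)→c]((U ∪ π[d,b](U))) ⋈[c=e] R) → 1

== RESULT ==
d | c | e | w | a
9 | 4 | 4 | q | 8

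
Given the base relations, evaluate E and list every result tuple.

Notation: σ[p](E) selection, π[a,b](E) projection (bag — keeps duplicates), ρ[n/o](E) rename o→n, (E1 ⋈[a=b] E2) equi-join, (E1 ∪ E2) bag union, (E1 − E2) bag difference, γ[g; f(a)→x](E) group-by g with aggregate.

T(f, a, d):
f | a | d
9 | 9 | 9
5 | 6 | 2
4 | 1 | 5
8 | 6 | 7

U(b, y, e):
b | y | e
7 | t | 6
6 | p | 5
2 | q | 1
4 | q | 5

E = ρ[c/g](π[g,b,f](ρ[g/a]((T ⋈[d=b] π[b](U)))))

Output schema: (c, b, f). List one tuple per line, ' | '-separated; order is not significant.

Subexpression sizes:
  T → 4
  U → 4
  π[b](U) → 4
  (T ⋈[d=b] π[b](U)) → 2
  ρ[g/a]((T ⋈[d=b] π[b](U))) → 2
  π[g,b,f](ρ[g/a]((T ⋈[d=b] π[b](U)))) → 2
  ρ[c/g](π[g,b,f](ρ[g/a]((T ⋈[d=b] π[b](U))))) → 2

== RESULT ==
c | b | f
6 | 2 | 5
6 | 7 | 8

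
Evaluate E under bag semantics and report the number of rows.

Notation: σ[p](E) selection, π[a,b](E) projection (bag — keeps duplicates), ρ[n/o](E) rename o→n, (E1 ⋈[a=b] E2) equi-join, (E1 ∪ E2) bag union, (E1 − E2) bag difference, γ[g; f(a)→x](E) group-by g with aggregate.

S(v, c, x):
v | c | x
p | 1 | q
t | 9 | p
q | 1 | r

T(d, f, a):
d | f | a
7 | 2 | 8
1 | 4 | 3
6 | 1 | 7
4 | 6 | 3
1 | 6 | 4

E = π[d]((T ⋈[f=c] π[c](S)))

Per-node cardinality:
  T → 5
  S → 3
  π[c](S) → 3
  (T ⋈[f=c] π[c](S)) → 2
  π[d]((T ⋈[f=c] π[c](S))) → 2

|E| = 2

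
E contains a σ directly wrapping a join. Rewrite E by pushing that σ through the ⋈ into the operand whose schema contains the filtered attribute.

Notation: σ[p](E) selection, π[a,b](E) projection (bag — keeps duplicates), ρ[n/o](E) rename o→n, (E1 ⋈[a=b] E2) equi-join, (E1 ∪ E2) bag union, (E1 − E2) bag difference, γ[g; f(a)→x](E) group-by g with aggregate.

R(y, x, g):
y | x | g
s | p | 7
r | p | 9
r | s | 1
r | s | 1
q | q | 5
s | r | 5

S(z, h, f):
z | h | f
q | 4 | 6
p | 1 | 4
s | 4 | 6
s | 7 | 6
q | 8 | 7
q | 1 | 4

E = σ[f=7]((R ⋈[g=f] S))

σ filters on f, owned by the right side.
E' = (R ⋈[g=f] σ[f=7](S))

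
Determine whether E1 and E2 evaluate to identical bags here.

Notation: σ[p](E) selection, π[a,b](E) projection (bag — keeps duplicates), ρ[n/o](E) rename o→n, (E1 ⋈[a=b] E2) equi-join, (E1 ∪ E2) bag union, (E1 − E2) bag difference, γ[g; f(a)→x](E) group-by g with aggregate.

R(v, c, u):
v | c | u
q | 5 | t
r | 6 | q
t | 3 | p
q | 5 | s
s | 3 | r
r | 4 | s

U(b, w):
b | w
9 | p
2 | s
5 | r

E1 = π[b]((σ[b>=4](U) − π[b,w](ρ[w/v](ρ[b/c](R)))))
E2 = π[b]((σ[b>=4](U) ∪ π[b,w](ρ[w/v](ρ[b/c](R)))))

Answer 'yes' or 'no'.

E1 row counts bottom-up:
  U → 3
  σ[b>=4](U) → 2
  R → 6
  ρ[b/c](R) → 6
  ρ[w/v](ρ[b/c](R)) → 6
  π[b,w](ρ[w/v](ρ[b/c](R))) → 6
  (σ[b>=4](U) − π[b,w](ρ[w/v](ρ[b/c](R)))) → 2
  π[b]((σ[b>=4](U) − π[b,w](ρ[w/v](ρ[b/c](R))))) → 2
E2 row counts bottom-up:
  U → 3
  σ[b>=4](U) → 2
  R → 6
  ρ[b/c](R) → 6
  ρ[w/v](ρ[b/c](R)) → 6
  π[b,w](ρ[w/v](ρ[b/c](R))) → 6
  (σ[b>=4](U) ∪ π[b,w](ρ[w/v](ρ[b/c](R)))) → 8
  π[b]((σ[b>=4](U) ∪ π[b,w](ρ[w/v](ρ[b/c](R))))) → 8

E1 result:
b
5
9
E2 result:
b
3
3
4
5
5
5
6
9
Witness: (6,) appears 0× in E1 but 1× in E2.

no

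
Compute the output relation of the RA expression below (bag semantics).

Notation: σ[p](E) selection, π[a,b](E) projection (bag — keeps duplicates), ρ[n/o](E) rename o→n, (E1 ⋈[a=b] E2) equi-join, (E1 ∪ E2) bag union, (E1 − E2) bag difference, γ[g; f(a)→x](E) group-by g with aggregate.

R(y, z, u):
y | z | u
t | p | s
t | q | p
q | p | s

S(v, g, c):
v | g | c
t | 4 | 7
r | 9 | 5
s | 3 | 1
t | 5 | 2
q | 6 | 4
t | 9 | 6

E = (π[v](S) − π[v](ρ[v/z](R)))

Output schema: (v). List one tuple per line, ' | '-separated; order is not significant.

Per-node cardinality:
  S → 6
  π[v](S) → 6
  R → 3
  ρ[v/z](R) → 3
  π[v](ρ[v/z](R)) → 3
  (π[v](S) − π[v](ρ[v/z](R))) → 5

== RESULT ==
v
r
s
t
t
t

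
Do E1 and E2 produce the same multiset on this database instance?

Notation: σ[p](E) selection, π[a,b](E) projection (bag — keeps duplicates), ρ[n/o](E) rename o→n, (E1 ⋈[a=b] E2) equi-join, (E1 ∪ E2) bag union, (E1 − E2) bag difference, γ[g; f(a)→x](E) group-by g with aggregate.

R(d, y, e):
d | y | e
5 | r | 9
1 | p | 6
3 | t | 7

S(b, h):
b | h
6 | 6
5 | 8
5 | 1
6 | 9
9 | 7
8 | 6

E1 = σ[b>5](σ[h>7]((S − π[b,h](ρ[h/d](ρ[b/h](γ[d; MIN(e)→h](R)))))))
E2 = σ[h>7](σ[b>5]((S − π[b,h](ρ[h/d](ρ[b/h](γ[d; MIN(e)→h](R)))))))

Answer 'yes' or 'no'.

E1 subexpression sizes:
  S → 6
  R → 3
  γ[d; MIN(e)→h](R) → 3
  ρ[b/h](γ[d; MIN(e)→h](R)) → 3
  ρ[h/d](ρ[b/h](γ[d; MIN(e)→h](R))) → 3
  π[b,h](ρ[h/d](ρ[b/h](γ[d; MIN(e)→h](R)))) → 3
  (S − π[b,h](ρ[h/d](ρ[b/h](γ[d; MIN(e)→h](R))))) → 6
  σ[h>7]((S − π[b,h](ρ[h/d](ρ[b/h](γ[d; MIN(e)→h](R)))))) → 2
  σ[b>5](σ[h>7]((S − π[b,h](ρ[h/d](ρ[b/h](γ[d; MIN(e)→h](R))))))) → 1
E2 subexpression sizes:
  S → 6
  R → 3
  γ[d; MIN(e)→h](R) → 3
  ρ[b/h](γ[d; MIN(e)→h](R)) → 3
  ρ[h/d](ρ[b/h](γ[d; MIN(e)→h](R))) → 3
  π[b,h](ρ[h/d](ρ[b/h](γ[d; MIN(e)→h](R)))) → 3
  (S − π[b,h](ρ[h/d](ρ[b/h](γ[d; MIN(e)→h](R))))) → 6
  σ[b>5]((S − π[b,h](ρ[h/d](ρ[b/h](γ[d; MIN(e)→h](R)))))) → 4
  σ[h>7](σ[b>5]((S − π[b,h](ρ[h/d](ρ[b/h](γ[d; MIN(e)→h](R))))))) → 1

E1 and E2 produce the same multiset:
b | h
6 | 9

yes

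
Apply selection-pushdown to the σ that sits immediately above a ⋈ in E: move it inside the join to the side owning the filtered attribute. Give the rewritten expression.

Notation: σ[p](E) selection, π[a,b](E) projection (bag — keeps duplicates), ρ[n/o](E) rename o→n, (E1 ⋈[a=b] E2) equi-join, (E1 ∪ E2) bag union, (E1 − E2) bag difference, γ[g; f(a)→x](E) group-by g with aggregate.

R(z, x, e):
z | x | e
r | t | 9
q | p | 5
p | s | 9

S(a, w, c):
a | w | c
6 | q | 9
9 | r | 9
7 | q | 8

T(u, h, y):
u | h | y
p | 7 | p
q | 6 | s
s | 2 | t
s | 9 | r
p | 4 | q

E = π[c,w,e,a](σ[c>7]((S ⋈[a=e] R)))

σ filters on c, owned by the left side.
E' = π[c,w,e,a]((σ[c>7](S) ⋈[a=e] R))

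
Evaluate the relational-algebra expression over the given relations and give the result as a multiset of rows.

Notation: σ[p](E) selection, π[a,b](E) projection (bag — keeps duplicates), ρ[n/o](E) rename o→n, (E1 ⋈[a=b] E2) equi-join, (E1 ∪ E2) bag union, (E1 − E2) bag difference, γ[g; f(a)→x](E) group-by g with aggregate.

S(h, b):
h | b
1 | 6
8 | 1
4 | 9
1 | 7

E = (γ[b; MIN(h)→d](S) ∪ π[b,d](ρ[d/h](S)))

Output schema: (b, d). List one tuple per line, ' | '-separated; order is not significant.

Per-node cardinality:
  S → 4
  γ[b; MIN(h)→d](S) → 4
  S → 4
  ρ[d/h](S) → 4
  π[b,d](ρ[d/h](S)) → 4
  (γ[b; MIN(h)→d](S) ∪ π[b,d](ρ[d/h](S))) → 8

== RESULT ==
b | d
1 | 8
1 | 8
6 | 1
6 | 1
7 | 1
7 | 1
9 | 4
9 | 4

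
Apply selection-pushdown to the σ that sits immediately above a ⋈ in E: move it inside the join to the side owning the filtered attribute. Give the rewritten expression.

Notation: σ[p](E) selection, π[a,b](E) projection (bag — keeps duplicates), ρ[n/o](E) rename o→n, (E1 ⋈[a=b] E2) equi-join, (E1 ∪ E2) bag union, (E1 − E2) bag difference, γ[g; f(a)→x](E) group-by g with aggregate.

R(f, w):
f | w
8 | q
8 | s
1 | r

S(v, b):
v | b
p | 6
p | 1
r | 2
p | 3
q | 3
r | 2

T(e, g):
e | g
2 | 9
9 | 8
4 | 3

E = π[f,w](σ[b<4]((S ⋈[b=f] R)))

σ filters on b, owned by the left side.
E' = π[f,w]((σ[b<4](S) ⋈[b=f] R))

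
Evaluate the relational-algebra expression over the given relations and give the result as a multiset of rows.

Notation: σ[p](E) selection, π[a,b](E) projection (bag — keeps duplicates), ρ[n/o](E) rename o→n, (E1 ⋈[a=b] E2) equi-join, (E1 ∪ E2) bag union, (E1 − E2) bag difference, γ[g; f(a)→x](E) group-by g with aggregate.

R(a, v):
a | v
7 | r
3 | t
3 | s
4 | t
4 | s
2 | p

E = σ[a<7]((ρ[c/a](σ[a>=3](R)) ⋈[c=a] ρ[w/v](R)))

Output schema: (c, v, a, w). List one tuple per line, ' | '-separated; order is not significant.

Row counts bottom-up:
  R → 6
  σ[a>=3](R) → 5
  ρ[c/a](σ[a>=3](R)) → 5
  R → 6
  ρ[w/v](R) → 6
  (ρ[c/a](σ[a>=3](R)) ⋈[c=a] ρ[w/v](R)) → 9
  σ[a<7]((ρ[c/a](σ[a>=3](R)) ⋈[c=a] ρ[w/v](R))) → 8

== RESULT ==
c | v | a | w
3 | s | 3 | s
3 | s | 3 | t
3 | t | 3 | s
3 | t | 3 | t
4 | s | 4 | s
4 | s | 4 | t
4 | t | 4 | s
4 | t | 4 | t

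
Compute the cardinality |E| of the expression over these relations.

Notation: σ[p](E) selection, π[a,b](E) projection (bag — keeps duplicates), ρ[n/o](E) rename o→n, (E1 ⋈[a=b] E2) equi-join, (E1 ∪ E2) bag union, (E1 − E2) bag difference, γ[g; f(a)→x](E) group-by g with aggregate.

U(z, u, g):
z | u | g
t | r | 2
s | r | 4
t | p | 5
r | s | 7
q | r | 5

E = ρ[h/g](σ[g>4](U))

Row counts bottom-up:
  U → 5
  σ[g>4](U) → 3
  ρ[h/g](σ[g>4](U)) → 3

|E| = 3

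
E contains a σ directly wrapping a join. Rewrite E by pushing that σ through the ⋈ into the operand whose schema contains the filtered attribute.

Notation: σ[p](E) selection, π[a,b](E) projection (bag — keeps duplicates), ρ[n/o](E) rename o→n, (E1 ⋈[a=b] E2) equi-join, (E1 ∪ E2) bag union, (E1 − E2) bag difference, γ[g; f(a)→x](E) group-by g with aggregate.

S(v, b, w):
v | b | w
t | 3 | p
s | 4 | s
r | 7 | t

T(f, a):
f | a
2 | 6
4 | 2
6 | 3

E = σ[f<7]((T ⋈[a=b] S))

σ filters on f, owned by the left side.
E' = (σ[f<7](T) ⋈[a=b] S)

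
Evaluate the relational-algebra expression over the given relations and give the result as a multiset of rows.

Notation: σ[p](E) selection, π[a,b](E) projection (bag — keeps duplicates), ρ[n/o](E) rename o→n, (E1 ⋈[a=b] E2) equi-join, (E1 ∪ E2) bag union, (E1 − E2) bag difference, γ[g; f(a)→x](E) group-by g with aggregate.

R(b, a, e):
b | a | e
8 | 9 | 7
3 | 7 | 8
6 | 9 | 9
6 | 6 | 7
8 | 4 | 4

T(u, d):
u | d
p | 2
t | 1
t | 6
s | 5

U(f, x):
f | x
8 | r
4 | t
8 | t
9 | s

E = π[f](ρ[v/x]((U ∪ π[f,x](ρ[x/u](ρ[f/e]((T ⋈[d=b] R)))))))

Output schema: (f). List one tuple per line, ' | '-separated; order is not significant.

Subexpression sizes:
  U → 4
  T → 4
  R → 5
  (T ⋈[d=b] R) → 2
  ρ[f/e]((T ⋈[d=b] R)) → 2
  ρ[x/u](ρ[f/e]((T ⋈[d=b] R))) → 2
  π[f,x](ρ[x/u](ρ[f/e]((T ⋈[d=b] R)))) → 2
  (U ∪ π[f,x](ρ[x/u](ρ[f/e]((T ⋈[d=b] R))))) → 6
  ρ[v/x]((U ∪ π[f,x](ρ[x/u](ρ[f/e]((T ⋈[d=b] R)))))) → 6
  π[f](ρ[v/x]((U ∪ π[f,x](ρ[x/u](ρ[f/e]((T ⋈[d=b] R))))))) → 6

== RESULT ==
f
4
7
8
8
9
9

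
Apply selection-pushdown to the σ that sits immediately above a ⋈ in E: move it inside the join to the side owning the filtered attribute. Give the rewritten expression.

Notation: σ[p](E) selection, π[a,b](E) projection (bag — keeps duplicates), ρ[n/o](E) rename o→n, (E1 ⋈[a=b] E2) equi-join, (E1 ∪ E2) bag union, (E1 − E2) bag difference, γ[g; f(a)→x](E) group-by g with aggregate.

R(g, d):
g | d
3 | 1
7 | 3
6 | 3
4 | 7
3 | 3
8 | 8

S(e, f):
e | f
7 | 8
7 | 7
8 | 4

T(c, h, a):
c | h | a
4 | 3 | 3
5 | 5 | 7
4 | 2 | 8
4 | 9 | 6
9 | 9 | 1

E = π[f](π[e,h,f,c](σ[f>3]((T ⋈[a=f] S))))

σ filters on f, owned by the right side.
E' = π[f](π[e,h,f,c]((T ⋈[a=f] σ[f>3](S))))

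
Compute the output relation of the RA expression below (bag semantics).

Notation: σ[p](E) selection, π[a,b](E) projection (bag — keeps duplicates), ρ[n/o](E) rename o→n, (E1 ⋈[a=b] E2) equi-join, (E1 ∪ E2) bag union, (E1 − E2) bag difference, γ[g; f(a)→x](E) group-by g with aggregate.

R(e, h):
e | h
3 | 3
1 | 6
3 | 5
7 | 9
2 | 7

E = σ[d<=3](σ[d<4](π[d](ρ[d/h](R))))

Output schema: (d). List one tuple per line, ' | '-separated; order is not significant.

Row counts bottom-up:
  R → 5
  ρ[d/h](R) → 5
  π[d](ρ[d/h](R)) → 5
  σ[d<4](π[d](ρ[d/h](R))) → 1
  σ[d<=3](σ[d<4](π[d](ρ[d/h](R)))) → 1

== RESULT ==
d
3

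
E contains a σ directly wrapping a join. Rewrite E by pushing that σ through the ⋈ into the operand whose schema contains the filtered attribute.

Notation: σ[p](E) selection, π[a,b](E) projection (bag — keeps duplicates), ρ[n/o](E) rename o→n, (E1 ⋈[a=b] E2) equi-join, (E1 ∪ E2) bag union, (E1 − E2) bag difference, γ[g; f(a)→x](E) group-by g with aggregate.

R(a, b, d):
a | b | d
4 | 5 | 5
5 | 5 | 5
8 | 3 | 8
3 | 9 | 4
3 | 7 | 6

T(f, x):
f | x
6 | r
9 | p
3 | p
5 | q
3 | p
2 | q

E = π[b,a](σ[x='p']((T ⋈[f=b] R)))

σ filters on x, owned by the left side.
E' = π[b,a]((σ[x='p'](T) ⋈[f=b] R))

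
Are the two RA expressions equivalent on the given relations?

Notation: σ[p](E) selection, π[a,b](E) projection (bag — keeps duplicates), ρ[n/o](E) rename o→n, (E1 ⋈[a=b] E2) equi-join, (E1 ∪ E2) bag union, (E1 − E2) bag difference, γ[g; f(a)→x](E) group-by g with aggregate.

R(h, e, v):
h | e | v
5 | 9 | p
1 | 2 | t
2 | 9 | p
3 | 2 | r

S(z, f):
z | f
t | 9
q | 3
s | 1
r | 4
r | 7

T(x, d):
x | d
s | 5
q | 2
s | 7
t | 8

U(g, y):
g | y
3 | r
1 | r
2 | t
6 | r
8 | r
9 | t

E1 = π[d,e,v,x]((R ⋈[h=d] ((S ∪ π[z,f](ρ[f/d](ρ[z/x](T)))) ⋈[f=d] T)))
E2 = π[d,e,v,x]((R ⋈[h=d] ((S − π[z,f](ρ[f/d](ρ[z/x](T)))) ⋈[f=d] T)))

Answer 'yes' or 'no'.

E1 subexpression sizes:
  R → 4
  S → 5
  T → 4
  ρ[z/x](T) → 4
  ρ[f/d](ρ[z/x](T)) → 4
  π[z,f](ρ[f/d](ρ[z/x](T))) → 4
  (S ∪ π[z,f](ρ[f/d](ρ[z/x](T)))) → 9
  T → 4
  ((S ∪ π[z,f](ρ[f/d](ρ[z/x](T)))) ⋈[f=d] T) → 5
  (R ⋈[h=d] ((S ∪ π[z,f](ρ[f/d](ρ[z/x](T)))) ⋈[f=d] T)) → 2
  π[d,e,v,x]((R ⋈[h=d] ((S ∪ π[z,f](ρ[f/d](ρ[z/x](T)))) ⋈[f=d] T))) → 2
E2 subexpression sizes:
  R → 4
  S → 5
  T → 4
  ρ[z/x](T) → 4
  ρ[f/d](ρ[z/x](T)) → 4
  π[z,f](ρ[f/d](ρ[z/x](T))) → 4
  (S − π[z,f](ρ[f/d](ρ[z/x](T)))) → 5
  T → 4
  ((S − π[z,f](ρ[f/d](ρ[z/x](T)))) ⋈[f=d] T) → 1
  (R ⋈[h=d] ((S − π[z,f](ρ[f/d](ρ[z/x](T)))) ⋈[f=d] T)) → 0
  π[d,e,v,x]((R ⋈[h=d] ((S − π[z,f](ρ[f/d](ρ[z/x](T)))) ⋈[f=d] T))) → 0

E1 result:
d | e | v | x
2 | 9 | p | q
5 | 9 | p | s
E2 result:
d | e | v | x
(0 rows)
Witness: (5, 9, 'p', 's') appears 1× in E1 but 0× in E2.

no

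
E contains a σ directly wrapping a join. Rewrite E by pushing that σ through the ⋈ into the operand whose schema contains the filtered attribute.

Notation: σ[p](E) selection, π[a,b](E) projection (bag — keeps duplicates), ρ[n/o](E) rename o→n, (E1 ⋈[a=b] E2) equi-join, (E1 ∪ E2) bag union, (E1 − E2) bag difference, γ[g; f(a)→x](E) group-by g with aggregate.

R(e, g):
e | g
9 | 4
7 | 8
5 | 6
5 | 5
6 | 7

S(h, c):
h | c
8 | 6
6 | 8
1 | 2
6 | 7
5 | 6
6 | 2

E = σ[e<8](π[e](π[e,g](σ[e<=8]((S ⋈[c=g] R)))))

σ filters on e, owned by the right side.
E' = σ[e<8](π[e](π[e,g]((S ⋈[c=g] σ[e<=8](R)))))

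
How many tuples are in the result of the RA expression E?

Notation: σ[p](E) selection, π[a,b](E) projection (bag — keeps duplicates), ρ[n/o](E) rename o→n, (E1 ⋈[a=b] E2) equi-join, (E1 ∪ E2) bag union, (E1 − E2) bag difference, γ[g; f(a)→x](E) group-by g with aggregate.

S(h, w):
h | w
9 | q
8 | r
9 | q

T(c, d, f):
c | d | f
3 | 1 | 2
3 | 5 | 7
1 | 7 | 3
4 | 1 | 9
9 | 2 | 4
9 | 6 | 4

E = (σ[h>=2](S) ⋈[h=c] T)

Subexpression sizes:
  S → 3
  σ[h>=2](S) → 3
  T → 6
  (σ[h>=2](S) ⋈[h=c] T) → 4

|E| = 4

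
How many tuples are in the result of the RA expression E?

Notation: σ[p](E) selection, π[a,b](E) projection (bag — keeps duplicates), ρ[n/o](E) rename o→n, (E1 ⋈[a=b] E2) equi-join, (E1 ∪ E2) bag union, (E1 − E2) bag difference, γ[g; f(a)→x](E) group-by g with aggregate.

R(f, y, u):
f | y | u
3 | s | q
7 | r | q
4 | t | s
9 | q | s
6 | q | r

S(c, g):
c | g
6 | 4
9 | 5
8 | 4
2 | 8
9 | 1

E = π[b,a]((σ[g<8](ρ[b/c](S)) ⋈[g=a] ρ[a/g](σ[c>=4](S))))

Per-node cardinality:
  S → 5
  ρ[b/c](S) → 5
  σ[g<8](ρ[b/c](S)) → 4
  S → 5
  σ[c>=4](S) → 4
  ρ[a/g](σ[c>=4](S)) → 4
  (σ[g<8](ρ[b/c](S)) ⋈[g=a] ρ[a/g](σ[c>=4](S))) → 6
  π[b,a]((σ[g<8](ρ[b/c](S)) ⋈[g=a] ρ[a/g](σ[c>=4](S)))) → 6

|E| = 6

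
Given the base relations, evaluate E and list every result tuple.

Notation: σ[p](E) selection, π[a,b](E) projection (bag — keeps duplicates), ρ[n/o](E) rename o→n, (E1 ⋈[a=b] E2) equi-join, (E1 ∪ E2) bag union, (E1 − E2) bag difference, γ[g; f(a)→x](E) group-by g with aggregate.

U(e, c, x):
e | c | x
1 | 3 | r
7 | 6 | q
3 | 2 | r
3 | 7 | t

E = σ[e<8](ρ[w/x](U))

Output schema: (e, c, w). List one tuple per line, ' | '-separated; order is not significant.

Per-node cardinality:
  U → 4
  ρ[w/x](U) → 4
  σ[e<8](ρ[w/x](U)) → 4

== RESULT ==
e | c | w
1 | 3 | r
3 | 2 | r
3 | 7 | t
7 | 6 | q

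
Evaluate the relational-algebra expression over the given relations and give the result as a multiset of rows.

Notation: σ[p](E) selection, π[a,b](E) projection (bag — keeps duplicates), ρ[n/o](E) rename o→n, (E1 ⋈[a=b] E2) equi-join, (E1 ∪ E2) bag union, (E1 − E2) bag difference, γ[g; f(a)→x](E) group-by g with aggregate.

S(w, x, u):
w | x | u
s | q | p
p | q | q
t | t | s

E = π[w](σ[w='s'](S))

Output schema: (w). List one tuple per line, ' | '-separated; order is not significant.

Subexpression sizes:
  S → 3
  σ[w='s'](S) → 1
  π[w](σ[w='s'](S)) → 1

== RESULT ==
w
s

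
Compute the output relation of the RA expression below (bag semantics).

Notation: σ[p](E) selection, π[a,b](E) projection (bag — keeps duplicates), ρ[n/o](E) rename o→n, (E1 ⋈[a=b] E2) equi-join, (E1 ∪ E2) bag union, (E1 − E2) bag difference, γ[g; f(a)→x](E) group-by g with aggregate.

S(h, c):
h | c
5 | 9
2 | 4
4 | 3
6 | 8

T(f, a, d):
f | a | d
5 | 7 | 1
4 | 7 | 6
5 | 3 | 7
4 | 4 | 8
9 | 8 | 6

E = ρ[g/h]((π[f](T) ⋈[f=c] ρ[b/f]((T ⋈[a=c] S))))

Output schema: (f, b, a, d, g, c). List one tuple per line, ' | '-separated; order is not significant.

Per-node cardinality:
  T → 5
  π[f](T) → 5
  T → 5
  S → 4
  (T ⋈[a=c] S) → 3
  ρ[b/f]((T ⋈[a=c] S)) → 3
  (π[f](T) ⋈[f=c] ρ[b/f]((T ⋈[a=c] S))) → 2
  ρ[g/h]((π[f](T) ⋈[f=c] ρ[b/f]((T ⋈[a=c] S)))) → 2

== RESULT ==
f | b | a | d | g | c
4 | 4 | 4 | 8 | 2 | 4
4 | 4 | 4 | 8 | 2 | 4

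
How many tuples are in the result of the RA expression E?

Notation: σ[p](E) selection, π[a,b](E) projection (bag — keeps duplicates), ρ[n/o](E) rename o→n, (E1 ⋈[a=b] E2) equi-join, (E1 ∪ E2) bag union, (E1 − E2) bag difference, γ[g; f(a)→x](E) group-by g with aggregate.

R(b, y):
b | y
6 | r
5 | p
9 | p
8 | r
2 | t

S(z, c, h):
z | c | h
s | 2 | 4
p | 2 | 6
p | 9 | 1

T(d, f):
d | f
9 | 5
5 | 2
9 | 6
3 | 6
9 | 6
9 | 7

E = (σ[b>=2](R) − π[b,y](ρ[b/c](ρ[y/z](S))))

Per-node cardinality:
  R → 5
  σ[b>=2](R) → 5
  S → 3
  ρ[y/z](S) → 3
  ρ[b/c](ρ[y/z](S)) → 3
  π[b,y](ρ[b/c](ρ[y/z](S))) → 3
  (σ[b>=2](R) − π[b,y](ρ[b/c](ρ[y/z](S)))) → 4

|E| = 4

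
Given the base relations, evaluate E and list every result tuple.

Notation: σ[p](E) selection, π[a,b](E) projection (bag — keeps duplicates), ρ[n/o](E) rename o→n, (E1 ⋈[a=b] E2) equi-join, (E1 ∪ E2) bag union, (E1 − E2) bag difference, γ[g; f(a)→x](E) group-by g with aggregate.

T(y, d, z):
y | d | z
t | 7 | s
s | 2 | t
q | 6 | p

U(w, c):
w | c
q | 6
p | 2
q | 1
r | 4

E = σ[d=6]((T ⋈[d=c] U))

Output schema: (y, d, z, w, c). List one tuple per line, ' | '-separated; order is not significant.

Subexpression sizes:
  T → 3
  U → 4
  (T ⋈[d=c] U) → 2
  σ[d=6]((T ⋈[d=c] U)) → 1

== RESULT ==
y | d | z | w | c
q | 6 | p | q | 6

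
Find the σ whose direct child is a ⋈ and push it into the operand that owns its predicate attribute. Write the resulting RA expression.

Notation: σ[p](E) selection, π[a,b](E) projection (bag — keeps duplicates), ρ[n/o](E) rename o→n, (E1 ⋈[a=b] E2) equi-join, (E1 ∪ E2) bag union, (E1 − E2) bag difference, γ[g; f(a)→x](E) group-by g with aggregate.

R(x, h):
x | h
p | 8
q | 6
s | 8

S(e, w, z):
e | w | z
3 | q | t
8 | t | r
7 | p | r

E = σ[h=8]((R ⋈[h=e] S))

σ filters on h, owned by the left side.
E' = (σ[h=8](R) ⋈[h=e] S)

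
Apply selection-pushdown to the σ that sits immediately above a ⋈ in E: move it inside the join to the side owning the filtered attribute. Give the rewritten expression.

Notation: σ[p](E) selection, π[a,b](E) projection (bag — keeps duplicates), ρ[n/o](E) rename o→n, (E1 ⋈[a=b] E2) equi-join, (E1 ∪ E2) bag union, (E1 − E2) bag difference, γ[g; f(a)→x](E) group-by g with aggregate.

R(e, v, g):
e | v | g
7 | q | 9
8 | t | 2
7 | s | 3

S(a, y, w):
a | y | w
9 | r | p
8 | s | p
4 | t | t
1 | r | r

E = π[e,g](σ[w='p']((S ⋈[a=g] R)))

σ filters on w, owned by the left side.
E' = π[e,g]((σ[w='p'](S) ⋈[a=g] R))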